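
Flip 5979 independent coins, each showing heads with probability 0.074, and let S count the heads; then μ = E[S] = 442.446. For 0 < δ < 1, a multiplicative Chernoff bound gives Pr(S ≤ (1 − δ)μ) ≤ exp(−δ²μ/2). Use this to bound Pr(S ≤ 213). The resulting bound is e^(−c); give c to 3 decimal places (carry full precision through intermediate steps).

59.494

Write 213 = (1 − δ)μ, so δ = 1 − 213/442.446 = 0.5185853…
Then the exponent is δ²μ/2 = (μ − 213)²/(2μ) = 59.493664.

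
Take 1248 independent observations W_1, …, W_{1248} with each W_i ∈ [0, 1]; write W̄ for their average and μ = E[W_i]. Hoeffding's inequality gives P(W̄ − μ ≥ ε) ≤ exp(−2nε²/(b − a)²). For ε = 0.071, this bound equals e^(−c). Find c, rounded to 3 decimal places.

12.582

c = 2nε²/(b − a)² = 2·1248·0.071² / 1² = 12.5823.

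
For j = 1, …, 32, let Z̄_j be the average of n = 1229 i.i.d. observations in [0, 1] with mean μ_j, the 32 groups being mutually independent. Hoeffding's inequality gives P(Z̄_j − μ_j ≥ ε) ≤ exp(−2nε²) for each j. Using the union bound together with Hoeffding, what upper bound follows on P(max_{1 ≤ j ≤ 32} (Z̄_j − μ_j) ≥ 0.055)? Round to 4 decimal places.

Per-experiment Hoeffding bound: exp(−2·1229·0.055²) = exp(−7.43545) = 0.00058996.
Union bound over 32 events: 32·0.00058996 = 0.01888.

0.0189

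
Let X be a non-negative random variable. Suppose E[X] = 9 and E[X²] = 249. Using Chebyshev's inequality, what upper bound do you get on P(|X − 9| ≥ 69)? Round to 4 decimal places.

0.0353

Var(X) = E[X²] − (E[X])² = 249 − 81 = 168.
Chebyshev's inequality: P(|X − μ| ≥ t) ≤ Var(X)/t² = 168/4761 = 0.0353.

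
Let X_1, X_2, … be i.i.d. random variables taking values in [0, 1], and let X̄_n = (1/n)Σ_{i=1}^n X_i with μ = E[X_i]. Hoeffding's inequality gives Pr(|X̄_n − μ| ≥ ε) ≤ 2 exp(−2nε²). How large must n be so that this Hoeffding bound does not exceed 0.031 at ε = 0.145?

Require 2·exp(−2nε²) ≤ 0.031, i.e. 2nε² ≥ ln(2/0.031) = 4.166915.
So n ≥ 4.166915 / (2·0.145²) = 99.094.
The smallest integer n is 100.

100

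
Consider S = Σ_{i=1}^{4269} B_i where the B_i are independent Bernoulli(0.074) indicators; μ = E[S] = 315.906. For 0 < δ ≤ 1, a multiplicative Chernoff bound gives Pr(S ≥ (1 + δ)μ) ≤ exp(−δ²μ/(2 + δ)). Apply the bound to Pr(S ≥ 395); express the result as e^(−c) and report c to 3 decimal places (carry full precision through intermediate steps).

8.800

Write 395 = (1 + δ)μ, so δ = 395/315.906 − 1 = 0.2503719…
Then the exponent is δ²μ/(2 + δ) = (395 − μ)² / (μ·(2 + δ)) = 8.799843.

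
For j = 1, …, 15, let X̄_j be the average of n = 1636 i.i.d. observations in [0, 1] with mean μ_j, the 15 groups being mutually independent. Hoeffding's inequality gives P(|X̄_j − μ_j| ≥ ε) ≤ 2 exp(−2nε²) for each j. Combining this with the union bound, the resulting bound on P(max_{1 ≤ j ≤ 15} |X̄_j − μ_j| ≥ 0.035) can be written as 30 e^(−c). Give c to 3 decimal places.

Union bound over the 15 events: P(max_{1 ≤ j ≤ 15} |X̄_j − μ_j| ≥ 0.035) ≤ 15·2·exp(−2nε²) = 30 exp(−2·1636·0.035²).
So c = 2·1636·0.035² = 4.0082.

4.008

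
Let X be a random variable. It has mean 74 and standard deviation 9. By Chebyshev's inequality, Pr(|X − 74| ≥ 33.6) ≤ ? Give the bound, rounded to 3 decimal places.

Chebyshev: Pr(|X − μ| ≥ t) ≤ Var(X)/t².
Var(X) = σ² = 9² = 81.
Bound = 81 / 1128.96 = 0.0717.

0.072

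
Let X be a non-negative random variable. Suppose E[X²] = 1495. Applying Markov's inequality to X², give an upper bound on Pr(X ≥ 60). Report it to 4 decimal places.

Since X ≥ 0, the event {X ≥ 60} is the same as {X² ≥ 3600}.
Markov's inequality applied to X² gives Pr(X² ≥ 3600) ≤ E[X²]/3600 = 1495/3600 = 0.4153.

0.4153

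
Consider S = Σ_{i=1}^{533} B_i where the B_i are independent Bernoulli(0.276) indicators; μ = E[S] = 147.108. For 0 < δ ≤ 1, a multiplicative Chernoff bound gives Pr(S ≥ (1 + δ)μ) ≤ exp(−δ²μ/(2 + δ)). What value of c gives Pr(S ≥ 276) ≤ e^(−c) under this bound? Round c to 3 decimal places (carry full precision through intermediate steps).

Write 276 = (1 + δ)μ, so δ = 276/147.108 − 1 = 0.8761726…
Then the exponent is δ²μ/(2 + δ) = (276 − μ)² / (μ·(2 + δ)) = 39.264556.

39.265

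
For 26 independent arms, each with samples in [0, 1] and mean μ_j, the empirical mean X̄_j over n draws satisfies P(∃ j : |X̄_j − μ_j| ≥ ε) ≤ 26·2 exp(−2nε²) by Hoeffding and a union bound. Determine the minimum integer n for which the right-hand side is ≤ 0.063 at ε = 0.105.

305

Need 2·26·exp(−2nε²) ≤ 0.063, i.e. exp(−2nε²) ≤ 0.063/52.
So 2nε² ≥ ln(52/0.063) = 6.715864.
Hence n ≥ 6.715864/(2·0.105²) = 304.574.
The smallest integer n is 305.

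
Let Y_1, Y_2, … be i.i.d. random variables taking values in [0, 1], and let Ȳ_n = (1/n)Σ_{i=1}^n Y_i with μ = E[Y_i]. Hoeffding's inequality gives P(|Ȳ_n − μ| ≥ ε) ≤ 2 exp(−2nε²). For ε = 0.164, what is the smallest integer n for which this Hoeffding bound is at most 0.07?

Require 2·exp(−2nε²) ≤ 0.07, i.e. 2nε² ≥ ln(2/0.07) = 3.352407.
So n ≥ 3.352407 / (2·0.164²) = 62.322.
The smallest integer n is 63.

63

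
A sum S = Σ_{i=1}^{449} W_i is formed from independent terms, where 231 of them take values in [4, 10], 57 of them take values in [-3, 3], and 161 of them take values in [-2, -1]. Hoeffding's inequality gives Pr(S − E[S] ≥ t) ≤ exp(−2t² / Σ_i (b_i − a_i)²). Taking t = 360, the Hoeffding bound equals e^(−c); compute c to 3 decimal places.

24.618

Σ(b_i − a_i)² = 231·6² + 57·6² + 161·1² = 10529.
c = 2t² / 10529 = 2·360² / 10529 = 24.6177.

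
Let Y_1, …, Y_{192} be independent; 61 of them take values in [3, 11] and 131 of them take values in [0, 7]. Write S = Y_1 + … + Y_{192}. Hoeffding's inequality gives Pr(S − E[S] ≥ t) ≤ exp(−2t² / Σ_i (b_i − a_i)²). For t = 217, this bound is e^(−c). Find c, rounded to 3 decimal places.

9.123

Σ(b_i − a_i)² = 61·8² + 131·7² = 10323.
c = 2t² / 10323 = 2·217² / 10323 = 9.1231.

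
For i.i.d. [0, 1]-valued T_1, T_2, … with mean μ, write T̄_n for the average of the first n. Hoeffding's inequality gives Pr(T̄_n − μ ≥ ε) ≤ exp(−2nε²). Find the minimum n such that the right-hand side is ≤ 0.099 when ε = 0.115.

Require exp(−2nε²) ≤ 0.099, i.e. 2nε² ≥ ln(1/0.099) = 2.312635.
So n ≥ 2.312635 / (2·0.115²) = 87.434.
The smallest integer n is 88.

88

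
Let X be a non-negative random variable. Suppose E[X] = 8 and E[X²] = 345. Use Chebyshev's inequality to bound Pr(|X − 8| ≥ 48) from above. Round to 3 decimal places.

Var(X) = E[X²] − (E[X])² = 345 − 64 = 281.
Chebyshev's inequality: Pr(|X − μ| ≥ t) ≤ Var(X)/t² = 281/2304 = 0.1220.

0.122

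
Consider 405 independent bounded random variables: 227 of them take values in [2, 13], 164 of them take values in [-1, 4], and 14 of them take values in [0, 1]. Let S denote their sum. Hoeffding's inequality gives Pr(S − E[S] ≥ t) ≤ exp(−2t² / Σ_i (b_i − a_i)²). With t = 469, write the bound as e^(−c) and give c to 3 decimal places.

13.930

Σ(b_i − a_i)² = 227·11² + 164·5² + 14·1² = 31581.
c = 2t² / 31581 = 2·469² / 31581 = 13.9300.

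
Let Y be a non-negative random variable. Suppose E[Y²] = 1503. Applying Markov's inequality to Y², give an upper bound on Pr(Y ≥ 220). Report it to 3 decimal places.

Since Y ≥ 0, the event {Y ≥ 220} is the same as {Y² ≥ 48400}.
Markov's inequality applied to Y² gives Pr(Y² ≥ 48400) ≤ E[Y²]/48400 = 1503/48400 = 0.0311.

0.031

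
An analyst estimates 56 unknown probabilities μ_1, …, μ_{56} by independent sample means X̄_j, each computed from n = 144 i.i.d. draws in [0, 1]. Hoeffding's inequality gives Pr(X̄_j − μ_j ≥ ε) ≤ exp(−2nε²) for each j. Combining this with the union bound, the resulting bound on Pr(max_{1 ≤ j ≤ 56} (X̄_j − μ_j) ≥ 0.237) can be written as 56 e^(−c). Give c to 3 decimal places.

16.177

Union bound over the 56 events: Pr(max_{1 ≤ j ≤ 56} (X̄_j − μ_j) ≥ 0.237) ≤ 56·exp(−2nε²) = 56 exp(−2·144·0.237²).
So c = 2·144·0.237² = 16.1767.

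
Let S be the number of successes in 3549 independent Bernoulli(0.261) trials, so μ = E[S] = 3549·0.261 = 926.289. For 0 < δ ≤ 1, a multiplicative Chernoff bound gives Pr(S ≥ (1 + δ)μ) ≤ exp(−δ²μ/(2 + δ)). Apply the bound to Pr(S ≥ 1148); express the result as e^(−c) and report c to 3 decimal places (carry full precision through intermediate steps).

Write 1148 = (1 + δ)μ, so δ = 1148/926.289 − 1 = 0.239354…
Then the exponent is δ²μ/(2 + δ) = (1148 − μ)² / (μ·(2 + δ)) = 23.697647.

23.698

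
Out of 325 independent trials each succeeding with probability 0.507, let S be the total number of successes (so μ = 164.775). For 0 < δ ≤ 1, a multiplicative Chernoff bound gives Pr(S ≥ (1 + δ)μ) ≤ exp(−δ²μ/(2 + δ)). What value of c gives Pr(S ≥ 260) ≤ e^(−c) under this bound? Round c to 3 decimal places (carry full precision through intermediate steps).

21.347

Write 260 = (1 + δ)μ, so δ = 260/164.775 − 1 = 0.5779093…
Then the exponent is δ²μ/(2 + δ) = (260 − μ)² / (μ·(2 + δ)) = 21.347303.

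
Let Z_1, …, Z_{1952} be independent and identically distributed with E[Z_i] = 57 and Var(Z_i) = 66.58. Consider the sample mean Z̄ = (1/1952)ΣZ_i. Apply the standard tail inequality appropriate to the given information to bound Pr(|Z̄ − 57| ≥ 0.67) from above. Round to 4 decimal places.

0.0760

With mean and variance of each term known, Chebyshev's inequality bounds the deviation of the sum (or sample mean).
Var(Z̄) = Var(Z_i)/n = 66.58/1952 = 0.034109.
Chebyshev: Pr(|Z̄ − 57| ≥ 0.67) ≤ Var(Z̄)/(0.67)² = 66.58/(1952·0.67²) = 0.0760.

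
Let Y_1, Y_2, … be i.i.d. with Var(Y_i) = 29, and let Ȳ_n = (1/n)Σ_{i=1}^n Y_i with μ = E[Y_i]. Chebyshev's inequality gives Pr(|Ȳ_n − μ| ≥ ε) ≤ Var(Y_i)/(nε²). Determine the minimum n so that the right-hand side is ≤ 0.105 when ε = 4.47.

Require 29/(n·4.47²) ≤ 0.105, i.e. n ≥ 29/(0.105·4.47²) = 13.823.
The smallest integer n is 14.

14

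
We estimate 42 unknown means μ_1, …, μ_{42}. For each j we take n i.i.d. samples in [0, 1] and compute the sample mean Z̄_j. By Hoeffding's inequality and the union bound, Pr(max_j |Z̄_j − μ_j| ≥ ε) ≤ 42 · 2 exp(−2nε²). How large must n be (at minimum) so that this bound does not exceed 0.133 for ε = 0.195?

Need 2·42·exp(−2nε²) ≤ 0.133, i.e. exp(−2nε²) ≤ 0.133/84.
So 2nε² ≥ ln(84/0.133) = 6.448223.
Hence n ≥ 6.448223/(2·0.195²) = 84.789.
The smallest integer n is 85.

85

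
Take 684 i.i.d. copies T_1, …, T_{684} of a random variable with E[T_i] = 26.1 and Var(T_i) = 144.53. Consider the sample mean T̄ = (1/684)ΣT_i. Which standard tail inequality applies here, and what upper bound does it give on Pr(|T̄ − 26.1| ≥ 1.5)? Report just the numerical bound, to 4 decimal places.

0.0939

With mean and variance of each term known, Chebyshev's inequality bounds the deviation of the sum (or sample mean).
Var(T̄) = Var(T_i)/n = 144.53/684 = 0.2113.
Chebyshev: Pr(|T̄ − 26.1| ≥ 1.5) ≤ Var(T̄)/(1.5)² = 144.53/(684·1.5²) = 0.0939.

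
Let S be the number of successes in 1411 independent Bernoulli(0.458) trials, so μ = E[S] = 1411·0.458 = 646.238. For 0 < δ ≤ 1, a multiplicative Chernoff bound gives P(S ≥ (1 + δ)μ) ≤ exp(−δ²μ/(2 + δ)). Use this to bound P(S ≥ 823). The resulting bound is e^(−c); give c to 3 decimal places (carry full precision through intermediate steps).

21.266

Write 823 = (1 + δ)μ, so δ = 823/646.238 − 1 = 0.2735246…
Then the exponent is δ²μ/(2 + δ) = (823 − μ)² / (μ·(2 + δ)) = 21.265993.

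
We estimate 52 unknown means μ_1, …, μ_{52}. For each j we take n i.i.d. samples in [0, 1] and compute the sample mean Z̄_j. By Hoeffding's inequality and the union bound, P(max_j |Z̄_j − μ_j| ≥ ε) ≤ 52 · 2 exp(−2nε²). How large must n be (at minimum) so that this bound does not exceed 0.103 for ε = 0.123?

Need 2·52·exp(−2nε²) ≤ 0.103, i.e. exp(−2nε²) ≤ 0.103/104.
So 2nε² ≥ ln(104/0.103) = 6.917417.
Hence n ≥ 6.917417/(2·0.123²) = 228.614.
The smallest integer n is 229.

229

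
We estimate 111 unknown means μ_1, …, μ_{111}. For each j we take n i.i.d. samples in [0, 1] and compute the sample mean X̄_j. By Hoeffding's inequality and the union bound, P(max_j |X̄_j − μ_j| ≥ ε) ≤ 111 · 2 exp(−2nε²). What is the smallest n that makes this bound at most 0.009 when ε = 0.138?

266

Need 2·111·exp(−2nε²) ≤ 0.009, i.e. exp(−2nε²) ≤ 0.009/222.
So 2nε² ≥ ln(222/0.009) = 10.113208.
Hence n ≥ 10.113208/(2·0.138²) = 265.522.
The smallest integer n is 266.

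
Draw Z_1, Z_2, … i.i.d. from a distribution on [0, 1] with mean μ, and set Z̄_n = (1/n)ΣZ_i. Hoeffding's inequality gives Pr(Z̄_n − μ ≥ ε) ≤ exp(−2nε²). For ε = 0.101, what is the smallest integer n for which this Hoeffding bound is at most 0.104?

111

Require exp(−2nε²) ≤ 0.104, i.e. 2nε² ≥ ln(1/0.104) = 2.263364.
So n ≥ 2.263364 / (2·0.101²) = 110.938.
The smallest integer n is 111.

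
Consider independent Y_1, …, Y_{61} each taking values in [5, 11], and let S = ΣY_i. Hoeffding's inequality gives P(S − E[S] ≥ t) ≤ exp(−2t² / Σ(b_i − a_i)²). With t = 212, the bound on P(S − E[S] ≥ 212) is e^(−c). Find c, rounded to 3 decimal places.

40.933

Σ(b_i − a_i)² = 61·(6)² = 2196.
c = 2t²/2196 = 2·212²/2196 = 40.9326.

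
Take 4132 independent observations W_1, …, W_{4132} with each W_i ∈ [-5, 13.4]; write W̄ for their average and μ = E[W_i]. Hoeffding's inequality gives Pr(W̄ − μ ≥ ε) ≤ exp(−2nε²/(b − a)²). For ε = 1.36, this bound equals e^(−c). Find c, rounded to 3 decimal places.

45.147

c = 2nε²/(b − a)² = 2·4132·1.36² / 18.4² = 45.1474.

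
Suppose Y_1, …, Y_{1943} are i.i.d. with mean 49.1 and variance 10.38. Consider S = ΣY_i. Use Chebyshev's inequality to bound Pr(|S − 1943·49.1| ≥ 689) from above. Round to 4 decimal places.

Var(S) = n·Var(Y_i) = 1943·10.38 = 20168.34.
Chebyshev: Pr(|S − 1943·49.1| ≥ 689) ≤ Var(S)/689² = 20168.34/474721 = 0.0425.

0.0425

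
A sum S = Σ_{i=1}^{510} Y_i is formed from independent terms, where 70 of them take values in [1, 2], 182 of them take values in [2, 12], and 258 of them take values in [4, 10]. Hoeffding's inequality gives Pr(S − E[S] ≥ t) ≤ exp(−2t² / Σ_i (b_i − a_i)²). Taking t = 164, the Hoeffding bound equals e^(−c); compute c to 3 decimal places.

1.952

Σ(b_i − a_i)² = 70·1² + 182·10² + 258·6² = 27558.
c = 2t² / 27558 = 2·164² / 27558 = 1.9520.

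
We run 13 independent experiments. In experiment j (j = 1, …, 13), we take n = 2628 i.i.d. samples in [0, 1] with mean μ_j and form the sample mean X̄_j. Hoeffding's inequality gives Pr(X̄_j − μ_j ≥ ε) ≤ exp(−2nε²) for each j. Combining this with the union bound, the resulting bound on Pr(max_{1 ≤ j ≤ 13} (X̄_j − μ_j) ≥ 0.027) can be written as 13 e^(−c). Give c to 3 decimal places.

Union bound over the 13 events: Pr(max_{1 ≤ j ≤ 13} (X̄_j − μ_j) ≥ 0.027) ≤ 13·exp(−2nε²) = 13 exp(−2·2628·0.027²).
So c = 2·2628·0.027² = 3.8316.

3.832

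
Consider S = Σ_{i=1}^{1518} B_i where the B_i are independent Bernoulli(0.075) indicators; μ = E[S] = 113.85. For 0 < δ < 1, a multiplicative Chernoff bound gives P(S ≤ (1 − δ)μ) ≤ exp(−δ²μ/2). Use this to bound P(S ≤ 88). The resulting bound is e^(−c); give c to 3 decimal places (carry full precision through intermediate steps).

Write 88 = (1 − δ)μ, so δ = 1 − 88/113.85 = 0.2270531…
Then the exponent is δ²μ/2 = (μ − 88)²/(2μ) = 2.934662.

2.935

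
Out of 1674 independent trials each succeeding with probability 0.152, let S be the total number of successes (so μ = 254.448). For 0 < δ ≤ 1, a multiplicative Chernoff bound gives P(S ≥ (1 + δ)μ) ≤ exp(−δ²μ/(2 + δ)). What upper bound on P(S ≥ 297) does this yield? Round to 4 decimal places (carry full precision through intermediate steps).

0.0375

Write 297 = (1 + δ)μ, so δ = 297/254.448 − 1 = 0.1672326…
Then the exponent is δ²μ/(2 + δ) = (297 − μ)² / (μ·(2 + δ)) = 3.283488.
Bound = exp(−3.283488) = 0.03750.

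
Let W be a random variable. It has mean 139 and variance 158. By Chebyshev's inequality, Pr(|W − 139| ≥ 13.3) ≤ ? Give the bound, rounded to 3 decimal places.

Chebyshev: Pr(|W − μ| ≥ t) ≤ Var(W)/t².
Bound = 158 / 176.89 = 0.8932.

0.893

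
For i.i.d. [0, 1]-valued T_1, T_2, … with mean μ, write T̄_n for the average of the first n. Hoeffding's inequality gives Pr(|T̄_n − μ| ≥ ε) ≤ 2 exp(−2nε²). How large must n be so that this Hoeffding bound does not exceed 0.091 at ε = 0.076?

Require 2·exp(−2nε²) ≤ 0.091, i.e. 2nε² ≥ ln(2/0.091) = 3.090043.
So n ≥ 3.090043 / (2·0.076²) = 267.490.
The smallest integer n is 268.

268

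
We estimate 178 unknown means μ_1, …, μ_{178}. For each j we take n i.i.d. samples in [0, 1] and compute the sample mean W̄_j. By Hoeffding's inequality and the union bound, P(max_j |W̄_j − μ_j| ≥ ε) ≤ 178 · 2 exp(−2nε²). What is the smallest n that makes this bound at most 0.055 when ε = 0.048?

1905

Need 2·178·exp(−2nε²) ≤ 0.055, i.e. exp(−2nε²) ≤ 0.055/356.
So 2nε² ≥ ln(356/0.055) = 8.775353.
Hence n ≥ 8.775353/(2·0.048²) = 1904.373.
The smallest integer n is 1905.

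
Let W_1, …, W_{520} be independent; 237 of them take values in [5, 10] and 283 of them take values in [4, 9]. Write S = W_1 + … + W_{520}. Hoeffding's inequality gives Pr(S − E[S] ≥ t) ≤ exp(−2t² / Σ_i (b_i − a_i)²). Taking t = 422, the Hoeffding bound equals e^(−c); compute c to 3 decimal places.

27.398

Σ(b_i − a_i)² = 237·5² + 283·5² = 13000.
c = 2t² / 13000 = 2·422² / 13000 = 27.3975.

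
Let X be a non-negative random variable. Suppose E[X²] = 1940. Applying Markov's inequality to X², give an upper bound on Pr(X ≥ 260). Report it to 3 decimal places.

Since X ≥ 0, the event {X ≥ 260} is the same as {X² ≥ 67600}.
Markov's inequality applied to X² gives Pr(X² ≥ 67600) ≤ E[X²]/67600 = 1940/67600 = 0.0287.

0.029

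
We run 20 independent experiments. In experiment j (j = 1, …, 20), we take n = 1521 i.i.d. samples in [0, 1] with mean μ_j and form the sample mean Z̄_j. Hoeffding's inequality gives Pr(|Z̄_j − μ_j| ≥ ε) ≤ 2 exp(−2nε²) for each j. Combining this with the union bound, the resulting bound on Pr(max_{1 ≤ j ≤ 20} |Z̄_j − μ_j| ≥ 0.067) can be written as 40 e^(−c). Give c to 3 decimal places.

13.656

Union bound over the 20 events: Pr(max_{1 ≤ j ≤ 20} |Z̄_j − μ_j| ≥ 0.067) ≤ 20·2·exp(−2nε²) = 40 exp(−2·1521·0.067²).
So c = 2·1521·0.067² = 13.6555.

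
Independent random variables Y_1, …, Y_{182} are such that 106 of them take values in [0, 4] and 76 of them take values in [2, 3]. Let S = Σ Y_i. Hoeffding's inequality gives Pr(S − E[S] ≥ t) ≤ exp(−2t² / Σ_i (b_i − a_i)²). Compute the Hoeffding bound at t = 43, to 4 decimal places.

Σ(b_i − a_i)² = 106·4² + 76·1² = 1772.
Exponent = 2·43² / 1772 = 2.08691.
Bound = exp(−2.08691) = 0.12407.

0.1241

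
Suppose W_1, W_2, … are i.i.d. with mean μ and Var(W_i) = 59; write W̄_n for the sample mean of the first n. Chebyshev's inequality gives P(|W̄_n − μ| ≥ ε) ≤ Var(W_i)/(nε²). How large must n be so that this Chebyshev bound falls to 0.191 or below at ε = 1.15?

234

Require 59/(n·1.15²) ≤ 0.191, i.e. n ≥ 59/(0.191·1.15²) = 233.573.
The smallest integer n is 234.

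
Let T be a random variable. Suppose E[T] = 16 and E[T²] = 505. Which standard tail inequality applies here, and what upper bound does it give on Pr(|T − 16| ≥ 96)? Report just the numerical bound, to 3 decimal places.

0.027

The first two moments determine the variance, so Chebyshev's inequality is the sharpest standard bound available.
Var(T) = E[T²] − (E[T])² = 505 − 256 = 249.
Chebyshev's inequality: Pr(|T − μ| ≥ t) ≤ Var(T)/t² = 249/9216 = 0.0270.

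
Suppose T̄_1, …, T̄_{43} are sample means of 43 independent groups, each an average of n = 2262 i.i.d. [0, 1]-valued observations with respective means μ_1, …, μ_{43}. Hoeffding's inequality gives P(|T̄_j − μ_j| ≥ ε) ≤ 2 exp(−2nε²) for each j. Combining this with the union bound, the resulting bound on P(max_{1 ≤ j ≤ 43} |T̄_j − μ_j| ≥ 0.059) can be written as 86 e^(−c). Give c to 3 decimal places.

15.748

Union bound over the 43 events: P(max_{1 ≤ j ≤ 43} |T̄_j − μ_j| ≥ 0.059) ≤ 43·2·exp(−2nε²) = 86 exp(−2·2262·0.059²).
So c = 2·2262·0.059² = 15.7480.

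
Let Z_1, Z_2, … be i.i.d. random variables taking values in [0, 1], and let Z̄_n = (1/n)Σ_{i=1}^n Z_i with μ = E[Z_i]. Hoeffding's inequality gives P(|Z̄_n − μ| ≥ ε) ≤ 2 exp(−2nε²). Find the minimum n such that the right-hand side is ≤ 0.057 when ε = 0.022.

Require 2·exp(−2nε²) ≤ 0.057, i.e. 2nε² ≥ ln(2/0.057) = 3.557851.
So n ≥ 3.557851 / (2·0.022²) = 3675.466.
The smallest integer n is 3676.

3676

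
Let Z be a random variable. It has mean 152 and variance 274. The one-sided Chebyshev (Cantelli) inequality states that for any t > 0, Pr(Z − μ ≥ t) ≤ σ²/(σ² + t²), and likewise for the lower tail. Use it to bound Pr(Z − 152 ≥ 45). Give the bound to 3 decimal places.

0.119

Here σ² = 274 and t = 45, so σ² + t² = 2299.
Cantelli's bound: 274/2299 = 0.1192.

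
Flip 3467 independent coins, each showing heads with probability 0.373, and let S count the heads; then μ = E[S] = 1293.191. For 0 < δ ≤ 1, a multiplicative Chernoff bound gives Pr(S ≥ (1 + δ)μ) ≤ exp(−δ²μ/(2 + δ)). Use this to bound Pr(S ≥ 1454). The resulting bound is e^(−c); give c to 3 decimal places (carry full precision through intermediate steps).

Write 1454 = (1 + δ)μ, so δ = 1454/1293.191 − 1 = 0.1243505…
Then the exponent is δ²μ/(2 + δ) = (1454 − μ)² / (μ·(2 + δ)) = 9.413082.

9.413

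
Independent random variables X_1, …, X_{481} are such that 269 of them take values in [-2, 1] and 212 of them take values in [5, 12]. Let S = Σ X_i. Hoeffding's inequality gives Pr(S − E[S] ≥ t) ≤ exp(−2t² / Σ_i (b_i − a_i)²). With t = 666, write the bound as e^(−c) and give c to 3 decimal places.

69.257

Σ(b_i − a_i)² = 269·3² + 212·7² = 12809.
c = 2t² / 12809 = 2·666² / 12809 = 69.2569.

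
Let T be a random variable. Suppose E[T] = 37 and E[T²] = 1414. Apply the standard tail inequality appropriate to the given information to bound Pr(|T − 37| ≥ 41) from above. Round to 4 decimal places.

0.0268

The first two moments determine the variance, so Chebyshev's inequality is the sharpest standard bound available.
Var(T) = E[T²] − (E[T])² = 1414 − 1369 = 45.
Chebyshev's inequality: Pr(|T − μ| ≥ t) ≤ Var(T)/t² = 45/1681 = 0.0268.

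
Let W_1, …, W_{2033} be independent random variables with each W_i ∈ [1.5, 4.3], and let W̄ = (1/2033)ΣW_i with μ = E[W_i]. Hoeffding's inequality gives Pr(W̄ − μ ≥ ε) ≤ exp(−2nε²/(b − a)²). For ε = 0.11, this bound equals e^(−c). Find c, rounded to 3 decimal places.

6.275

c = 2nε²/(b − a)² = 2·2033·0.11² / 2.8² = 6.2753.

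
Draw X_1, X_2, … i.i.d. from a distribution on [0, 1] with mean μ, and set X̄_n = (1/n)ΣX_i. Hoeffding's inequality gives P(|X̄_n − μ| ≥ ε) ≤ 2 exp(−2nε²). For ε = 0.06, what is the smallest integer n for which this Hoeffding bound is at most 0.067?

472

Require 2·exp(−2nε²) ≤ 0.067, i.e. 2nε² ≥ ln(2/0.067) = 3.396210.
So n ≥ 3.396210 / (2·0.06²) = 471.696.
The smallest integer n is 472.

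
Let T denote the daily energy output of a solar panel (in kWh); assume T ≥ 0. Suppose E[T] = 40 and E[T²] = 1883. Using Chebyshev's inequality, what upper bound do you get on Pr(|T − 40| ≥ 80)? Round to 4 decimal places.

0.0442

Var(T) = E[T²] − (E[T])² = 1883 − 1600 = 283.
Chebyshev's inequality: Pr(|T − μ| ≥ t) ≤ Var(T)/t² = 283/6400 = 0.0442.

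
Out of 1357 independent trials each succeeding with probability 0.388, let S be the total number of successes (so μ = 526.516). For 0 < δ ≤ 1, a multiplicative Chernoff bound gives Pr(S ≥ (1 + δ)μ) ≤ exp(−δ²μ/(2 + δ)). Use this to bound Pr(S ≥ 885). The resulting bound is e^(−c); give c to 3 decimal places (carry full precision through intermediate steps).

91.045

Write 885 = (1 + δ)μ, so δ = 885/526.516 − 1 = 0.6808606…
Then the exponent is δ²μ/(2 + δ) = (885 − μ)² / (μ·(2 + δ)) = 91.044507.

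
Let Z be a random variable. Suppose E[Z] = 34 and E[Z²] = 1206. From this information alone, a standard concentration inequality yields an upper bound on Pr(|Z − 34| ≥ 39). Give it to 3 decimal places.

0.033

The first two moments determine the variance, so Chebyshev's inequality is the sharpest standard bound available.
Var(Z) = E[Z²] − (E[Z])² = 1206 − 1156 = 50.
Chebyshev's inequality: Pr(|Z − μ| ≥ t) ≤ Var(Z)/t² = 50/1521 = 0.0329.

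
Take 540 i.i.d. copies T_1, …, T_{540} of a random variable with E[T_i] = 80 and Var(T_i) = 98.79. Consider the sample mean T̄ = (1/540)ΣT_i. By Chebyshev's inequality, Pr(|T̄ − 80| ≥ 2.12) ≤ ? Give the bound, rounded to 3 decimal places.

Var(T̄) = Var(T_i)/n = 98.79/540 = 0.18294.
Chebyshev: Pr(|T̄ − 80| ≥ 2.12) ≤ Var(T̄)/(2.12)² = 98.79/(540·2.12²) = 0.0407.

0.041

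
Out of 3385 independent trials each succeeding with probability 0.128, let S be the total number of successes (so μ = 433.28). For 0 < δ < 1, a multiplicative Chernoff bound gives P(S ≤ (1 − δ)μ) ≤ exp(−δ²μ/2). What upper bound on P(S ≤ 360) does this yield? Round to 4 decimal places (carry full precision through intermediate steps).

Write 360 = (1 − δ)μ, so δ = 1 − 360/433.28 = 0.1691285…
Then the exponent is δ²μ/2 = (μ − 360)²/(2μ) = 6.196869.
Bound = exp(−6.196869) = 0.00204.

0.0020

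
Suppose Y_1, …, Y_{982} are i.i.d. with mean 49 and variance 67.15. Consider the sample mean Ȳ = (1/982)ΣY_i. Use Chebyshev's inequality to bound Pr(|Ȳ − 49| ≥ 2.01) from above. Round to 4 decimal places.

Var(Ȳ) = Var(Y_i)/n = 67.15/982 = 0.068381.
Chebyshev: Pr(|Ȳ − 49| ≥ 2.01) ≤ Var(Ȳ)/(2.01)² = 67.15/(982·2.01²) = 0.0169.

0.0169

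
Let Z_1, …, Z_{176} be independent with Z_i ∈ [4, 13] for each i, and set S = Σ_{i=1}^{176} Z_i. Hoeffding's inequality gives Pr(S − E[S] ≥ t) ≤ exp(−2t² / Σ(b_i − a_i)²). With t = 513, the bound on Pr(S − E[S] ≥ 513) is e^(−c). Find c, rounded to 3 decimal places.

Σ(b_i − a_i)² = 176·(9)² = 14256.
c = 2t²/14256 = 2·513²/14256 = 36.9205.

36.920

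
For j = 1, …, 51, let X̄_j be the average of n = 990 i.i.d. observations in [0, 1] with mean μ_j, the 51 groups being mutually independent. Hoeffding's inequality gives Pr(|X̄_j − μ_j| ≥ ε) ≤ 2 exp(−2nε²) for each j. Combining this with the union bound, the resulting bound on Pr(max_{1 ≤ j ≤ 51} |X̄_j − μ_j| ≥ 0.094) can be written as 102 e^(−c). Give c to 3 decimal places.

17.495

Union bound over the 51 events: Pr(max_{1 ≤ j ≤ 51} |X̄_j − μ_j| ≥ 0.094) ≤ 51·2·exp(−2nε²) = 102 exp(−2·990·0.094²).
So c = 2·990·0.094² = 17.4953.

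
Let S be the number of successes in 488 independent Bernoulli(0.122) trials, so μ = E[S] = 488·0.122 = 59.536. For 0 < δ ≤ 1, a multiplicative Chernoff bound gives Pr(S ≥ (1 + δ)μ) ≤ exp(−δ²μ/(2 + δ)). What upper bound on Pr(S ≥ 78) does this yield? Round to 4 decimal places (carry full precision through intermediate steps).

0.0838

Write 78 = (1 + δ)μ, so δ = 78/59.536 − 1 = 0.3101317…
Then the exponent is δ²μ/(2 + δ) = (78 − μ)² / (μ·(2 + δ)) = 2.478764.
Bound = exp(−2.478764) = 0.08385.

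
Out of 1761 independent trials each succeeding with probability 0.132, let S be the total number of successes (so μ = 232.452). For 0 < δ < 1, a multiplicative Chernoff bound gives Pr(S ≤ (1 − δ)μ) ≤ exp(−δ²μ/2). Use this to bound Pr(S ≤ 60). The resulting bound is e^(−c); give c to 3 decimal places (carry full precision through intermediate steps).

63.970

Write 60 = (1 − δ)μ, so δ = 1 − 60/232.452 = 0.7418822…
Then the exponent is δ²μ/2 = (μ − 60)²/(2μ) = 63.969534.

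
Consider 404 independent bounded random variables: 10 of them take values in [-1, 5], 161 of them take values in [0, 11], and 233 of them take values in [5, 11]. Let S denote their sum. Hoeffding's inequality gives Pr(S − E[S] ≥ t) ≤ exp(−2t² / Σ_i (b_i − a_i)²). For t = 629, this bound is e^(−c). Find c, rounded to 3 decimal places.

Σ(b_i − a_i)² = 10·6² + 161·11² + 233·6² = 28229.
c = 2t² / 28229 = 2·629² / 28229 = 28.0308.

28.031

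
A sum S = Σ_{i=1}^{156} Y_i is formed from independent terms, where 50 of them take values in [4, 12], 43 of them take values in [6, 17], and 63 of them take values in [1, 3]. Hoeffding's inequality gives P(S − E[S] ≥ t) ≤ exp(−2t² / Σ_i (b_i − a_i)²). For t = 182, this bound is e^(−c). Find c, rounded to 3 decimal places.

7.654

Σ(b_i − a_i)² = 50·8² + 43·11² + 63·2² = 8655.
c = 2t² / 8655 = 2·182² / 8655 = 7.6543.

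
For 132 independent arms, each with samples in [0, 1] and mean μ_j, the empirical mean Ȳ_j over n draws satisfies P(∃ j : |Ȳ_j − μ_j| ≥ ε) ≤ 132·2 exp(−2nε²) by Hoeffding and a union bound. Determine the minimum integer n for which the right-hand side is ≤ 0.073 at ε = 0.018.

Need 2·132·exp(−2nε²) ≤ 0.073, i.e. exp(−2nε²) ≤ 0.073/264.
So 2nε² ≥ ln(264/0.073) = 8.193245.
Hence n ≥ 8.193245/(2·0.018²) = 12643.897.
The smallest integer n is 12644.

12644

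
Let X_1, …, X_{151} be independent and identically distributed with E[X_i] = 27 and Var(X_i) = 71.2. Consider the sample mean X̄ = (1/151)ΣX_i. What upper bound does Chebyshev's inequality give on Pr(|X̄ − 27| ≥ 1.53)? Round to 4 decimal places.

Var(X̄) = Var(X_i)/n = 71.2/151 = 0.47152.
Chebyshev: Pr(|X̄ − 27| ≥ 1.53) ≤ Var(X̄)/(1.53)² = 71.2/(151·1.53²) = 0.2014.

0.2014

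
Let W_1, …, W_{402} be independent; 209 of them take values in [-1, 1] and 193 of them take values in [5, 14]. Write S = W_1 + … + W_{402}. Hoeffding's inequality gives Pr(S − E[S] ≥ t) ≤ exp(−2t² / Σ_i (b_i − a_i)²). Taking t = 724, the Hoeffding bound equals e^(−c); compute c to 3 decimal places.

63.656

Σ(b_i − a_i)² = 209·2² + 193·9² = 16469.
c = 2t² / 16469 = 2·724² / 16469 = 63.6561.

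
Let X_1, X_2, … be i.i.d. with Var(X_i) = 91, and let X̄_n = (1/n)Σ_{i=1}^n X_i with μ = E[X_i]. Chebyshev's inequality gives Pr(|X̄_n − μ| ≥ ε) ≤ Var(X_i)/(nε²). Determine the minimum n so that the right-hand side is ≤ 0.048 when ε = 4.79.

83

Require 91/(n·4.79²) ≤ 0.048, i.e. n ≥ 91/(0.048·4.79²) = 82.628.
The smallest integer n is 83.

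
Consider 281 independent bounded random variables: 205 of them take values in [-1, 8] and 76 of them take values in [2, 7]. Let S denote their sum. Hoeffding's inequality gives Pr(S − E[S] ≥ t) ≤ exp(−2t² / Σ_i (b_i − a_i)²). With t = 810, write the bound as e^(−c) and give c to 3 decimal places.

Σ(b_i − a_i)² = 205·9² + 76·5² = 18505.
c = 2t² / 18505 = 2·810² / 18505 = 70.9106.

70.911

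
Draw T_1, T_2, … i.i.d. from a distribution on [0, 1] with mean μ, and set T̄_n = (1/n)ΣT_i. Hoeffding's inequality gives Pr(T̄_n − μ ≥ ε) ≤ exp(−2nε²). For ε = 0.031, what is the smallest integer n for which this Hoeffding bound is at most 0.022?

Require exp(−2nε²) ≤ 0.022, i.e. 2nε² ≥ ln(1/0.022) = 3.816713.
So n ≥ 3.816713 / (2·0.031²) = 1985.803.
The smallest integer n is 1986.

1986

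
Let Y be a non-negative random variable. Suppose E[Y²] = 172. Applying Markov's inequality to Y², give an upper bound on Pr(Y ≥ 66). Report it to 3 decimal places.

Since Y ≥ 0, the event {Y ≥ 66} is the same as {Y² ≥ 4356}.
Markov's inequality applied to Y² gives Pr(Y² ≥ 4356) ≤ E[Y²]/4356 = 172/4356 = 0.0395.

0.039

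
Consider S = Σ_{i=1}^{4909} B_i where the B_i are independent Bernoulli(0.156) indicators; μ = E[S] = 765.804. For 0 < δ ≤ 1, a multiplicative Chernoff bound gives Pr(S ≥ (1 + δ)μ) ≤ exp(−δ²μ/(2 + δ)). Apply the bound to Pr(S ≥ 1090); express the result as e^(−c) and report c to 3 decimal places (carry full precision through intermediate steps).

56.635

Write 1090 = (1 + δ)μ, so δ = 1090/765.804 − 1 = 0.4233407…
Then the exponent is δ²μ/(2 + δ) = (1090 − μ)² / (μ·(2 + δ)) = 56.634777.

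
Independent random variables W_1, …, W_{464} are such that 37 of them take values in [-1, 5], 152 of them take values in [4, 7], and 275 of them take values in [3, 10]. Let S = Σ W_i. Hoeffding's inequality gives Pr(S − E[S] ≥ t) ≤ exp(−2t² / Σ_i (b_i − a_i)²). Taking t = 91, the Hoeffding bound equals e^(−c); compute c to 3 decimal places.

1.024

Σ(b_i − a_i)² = 37·6² + 152·3² + 275·7² = 16175.
c = 2t² / 16175 = 2·91² / 16175 = 1.0239.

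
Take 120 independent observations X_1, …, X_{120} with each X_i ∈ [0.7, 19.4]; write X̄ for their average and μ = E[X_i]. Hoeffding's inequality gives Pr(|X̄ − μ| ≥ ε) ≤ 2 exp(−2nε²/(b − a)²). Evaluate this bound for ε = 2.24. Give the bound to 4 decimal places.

0.0639

Exponent: 2nε²/(b − a)² = 2·120·2.24² / 18.7² = 3.44369.
Bound = 2·exp(−3.44369) = 0.06389.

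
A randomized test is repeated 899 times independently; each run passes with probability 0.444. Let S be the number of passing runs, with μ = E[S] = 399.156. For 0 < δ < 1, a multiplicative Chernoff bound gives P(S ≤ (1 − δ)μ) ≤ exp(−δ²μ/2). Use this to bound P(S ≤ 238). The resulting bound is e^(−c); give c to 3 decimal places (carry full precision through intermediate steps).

Write 238 = (1 − δ)μ, so δ = 1 − 238/399.156 = 0.4037419…
Then the exponent is δ²μ/2 = (μ − 238)²/(2μ) = 32.532714.

32.533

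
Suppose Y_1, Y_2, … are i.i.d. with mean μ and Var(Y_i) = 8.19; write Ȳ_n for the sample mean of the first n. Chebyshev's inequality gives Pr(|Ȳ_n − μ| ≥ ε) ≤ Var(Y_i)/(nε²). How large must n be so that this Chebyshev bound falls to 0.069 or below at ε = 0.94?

135

Require 8.19/(n·0.94²) ≤ 0.069, i.e. n ≥ 8.19/(0.069·0.94²) = 134.332.
The smallest integer n is 135.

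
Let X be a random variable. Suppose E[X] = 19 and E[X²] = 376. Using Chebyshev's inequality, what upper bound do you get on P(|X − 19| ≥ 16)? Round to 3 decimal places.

Var(X) = E[X²] − (E[X])² = 376 − 361 = 15.
Chebyshev's inequality: P(|X − μ| ≥ t) ≤ Var(X)/t² = 15/256 = 0.0586.

0.059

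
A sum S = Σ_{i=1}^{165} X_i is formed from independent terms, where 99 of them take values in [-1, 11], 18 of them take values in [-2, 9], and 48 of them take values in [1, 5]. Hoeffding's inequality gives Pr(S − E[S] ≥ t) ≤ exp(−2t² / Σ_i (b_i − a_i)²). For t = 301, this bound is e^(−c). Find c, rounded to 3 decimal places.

Σ(b_i − a_i)² = 99·12² + 18·11² + 48·4² = 17202.
c = 2t² / 17202 = 2·301² / 17202 = 10.5338.

10.534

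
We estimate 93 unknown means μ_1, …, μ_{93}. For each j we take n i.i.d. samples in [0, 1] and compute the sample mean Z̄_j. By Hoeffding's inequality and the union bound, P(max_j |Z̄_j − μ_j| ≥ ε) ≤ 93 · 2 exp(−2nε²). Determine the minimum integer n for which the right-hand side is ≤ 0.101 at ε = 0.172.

Need 2·93·exp(−2nε²) ≤ 0.101, i.e. exp(−2nε²) ≤ 0.101/186.
So 2nε² ≥ ln(186/0.101) = 7.518381.
Hence n ≥ 7.518381/(2·0.172²) = 127.068.
The smallest integer n is 128.

128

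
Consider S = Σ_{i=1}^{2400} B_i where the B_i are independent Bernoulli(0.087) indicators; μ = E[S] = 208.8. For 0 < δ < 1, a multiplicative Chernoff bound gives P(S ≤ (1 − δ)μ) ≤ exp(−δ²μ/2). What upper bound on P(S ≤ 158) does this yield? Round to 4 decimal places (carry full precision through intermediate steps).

Write 158 = (1 − δ)μ, so δ = 1 − 158/208.8 = 0.243295…
Then the exponent is δ²μ/2 = (μ − 158)²/(2μ) = 6.179693.
Bound = exp(−6.179693) = 0.00207.

0.0021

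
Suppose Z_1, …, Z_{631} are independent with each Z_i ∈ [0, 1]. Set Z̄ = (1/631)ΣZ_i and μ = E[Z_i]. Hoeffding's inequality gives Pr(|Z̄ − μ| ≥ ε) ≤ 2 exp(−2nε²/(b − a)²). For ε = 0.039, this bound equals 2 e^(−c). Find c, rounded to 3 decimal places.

c = 2nε²/(b − a)² = 2·631·0.039² / 1² = 1.9195.

1.920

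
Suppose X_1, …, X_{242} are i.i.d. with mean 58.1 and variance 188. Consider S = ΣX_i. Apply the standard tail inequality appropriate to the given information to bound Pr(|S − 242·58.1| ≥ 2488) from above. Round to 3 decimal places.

0.007

With mean and variance of each term known, Chebyshev's inequality bounds the deviation of the sum (or sample mean).
Var(S) = n·Var(X_i) = 242·188 = 45496.
Chebyshev: Pr(|S − 242·58.1| ≥ 2488) ≤ Var(S)/2488² = 45496/6190144 = 0.0073.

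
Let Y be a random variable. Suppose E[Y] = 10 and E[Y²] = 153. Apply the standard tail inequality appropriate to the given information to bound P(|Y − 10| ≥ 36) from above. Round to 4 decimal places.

The first two moments determine the variance, so Chebyshev's inequality is the sharpest standard bound available.
Var(Y) = E[Y²] − (E[Y])² = 153 − 100 = 53.
Chebyshev's inequality: P(|Y − μ| ≥ t) ≤ Var(Y)/t² = 53/1296 = 0.0409.

0.0409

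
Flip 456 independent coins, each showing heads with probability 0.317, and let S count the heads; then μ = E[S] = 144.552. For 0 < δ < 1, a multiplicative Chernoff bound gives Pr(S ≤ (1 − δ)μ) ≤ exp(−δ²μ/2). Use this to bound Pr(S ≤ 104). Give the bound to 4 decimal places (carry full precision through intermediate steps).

0.0034

Write 104 = (1 − δ)μ, so δ = 1 − 104/144.552 = 0.2805357…
Then the exponent is δ²μ/2 = (μ − 104)²/(2μ) = 5.688142.
Bound = exp(−5.688142) = 0.00339.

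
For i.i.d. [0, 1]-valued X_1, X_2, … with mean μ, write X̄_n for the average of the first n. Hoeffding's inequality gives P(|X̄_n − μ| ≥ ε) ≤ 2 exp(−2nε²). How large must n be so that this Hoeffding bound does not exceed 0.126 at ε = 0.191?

Require 2·exp(−2nε²) ≤ 0.126, i.e. 2nε² ≥ ln(2/0.126) = 2.764621.
So n ≥ 2.764621 / (2·0.191²) = 37.891.
The smallest integer n is 38.

38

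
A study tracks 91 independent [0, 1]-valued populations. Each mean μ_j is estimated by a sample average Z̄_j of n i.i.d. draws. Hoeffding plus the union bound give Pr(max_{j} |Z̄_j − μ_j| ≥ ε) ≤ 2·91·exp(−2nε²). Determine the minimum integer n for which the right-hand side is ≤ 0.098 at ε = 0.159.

149

Need 2·91·exp(−2nε²) ≤ 0.098, i.e. exp(−2nε²) ≤ 0.098/182.
So 2nε² ≥ ln(182/0.098) = 7.526794.
Hence n ≥ 7.526794/(2·0.159²) = 148.863.
The smallest integer n is 149.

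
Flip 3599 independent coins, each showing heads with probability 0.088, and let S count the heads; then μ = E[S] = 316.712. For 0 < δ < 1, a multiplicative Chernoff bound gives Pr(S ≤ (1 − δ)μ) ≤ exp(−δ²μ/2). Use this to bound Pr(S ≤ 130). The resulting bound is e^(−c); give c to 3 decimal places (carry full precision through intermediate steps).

55.036

Write 130 = (1 − δ)μ, so δ = 1 − 130/316.712 = 0.5895324…
Then the exponent is δ²μ/2 = (μ − 130)²/(2μ) = 55.036391.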